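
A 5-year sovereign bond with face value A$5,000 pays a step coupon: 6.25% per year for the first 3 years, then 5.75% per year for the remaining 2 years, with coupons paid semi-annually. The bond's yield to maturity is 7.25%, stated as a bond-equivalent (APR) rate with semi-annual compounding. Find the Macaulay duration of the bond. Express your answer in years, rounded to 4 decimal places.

4.3554 years

Periodic yield y = 0.03625. Discount each cash flow and weight by its period:
  t   CF        PV=CF/(1+0.03625)^t    t·PV
  1       156.25       150.7841       150.7841
  2       156.25       145.5094       291.0187
  3       156.25       140.4192       421.2575
  4       156.25       135.5070       542.0282
  5       156.25       130.7667       653.8337
  6       156.25       126.1923       757.1536
  7       143.75       112.0356       784.2492
  8       143.75       108.1164       864.9311
  9       143.75       104.3343       939.0084
  10    5,143.75     3,602.7524    36,027.5241
  Σ                  4,756.4173    41,431.7885
Price P = Σ PV = 4,756.4173.
Macaulay duration = Σ(t·PV) / P = 41,431.7885 / 4,756.4173 = 8.71071 half-year periods.
In years: 8.71071 / 2 = 4.35536 years.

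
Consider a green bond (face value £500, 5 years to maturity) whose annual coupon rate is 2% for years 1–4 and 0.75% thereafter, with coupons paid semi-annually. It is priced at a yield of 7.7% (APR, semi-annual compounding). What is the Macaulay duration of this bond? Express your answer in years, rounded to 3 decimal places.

4.744 years

Periodic yield y = 0.0385. Discount each cash flow and weight by its period:
  t   CF        PV=CF/(1+0.0385)^t    t·PV
  1        5.000         4.8146         4.8146
  2        5.000         4.6361         9.2723
  3        5.000         4.4643        13.3928
  4        5.000         4.2988        17.1951
  5        5.000         4.1394        20.6970
  6        5.000         3.9859        23.9157
  7        5.000         3.8382        26.8672
  8        5.000         3.6959        29.5670
  9        1.875         1.3346        12.0112
  10     501.875       343.9779     3,439.7791
  Σ                    379.1857     3,597.5120
Price P = Σ PV = 379.1857.
Macaulay duration = Σ(t·PV) / P = 3,597.5120 / 379.1857 = 9.48747 half-year periods.
In years: 9.48747 / 2 = 4.74373 years.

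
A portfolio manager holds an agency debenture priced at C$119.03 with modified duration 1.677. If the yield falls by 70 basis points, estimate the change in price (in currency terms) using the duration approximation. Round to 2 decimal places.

Duration approximation: ΔP/P ≈ -D_mod · Δy = -1.677 × (-0.007) = +0.011739.
ΔP ≈ 119.03 × (+0.011739) = +1.39729317.

+C$1.40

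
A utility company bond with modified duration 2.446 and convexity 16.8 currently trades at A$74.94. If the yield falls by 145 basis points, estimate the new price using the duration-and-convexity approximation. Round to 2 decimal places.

Duration effect: -D_mod·Δy = -2.446 × (-0.0145) = +0.035467
Convexity effect: ½·C·(Δy)² = 0.5 × 16.8 × (-0.0145)² = +0.0017661
ΔP/P ≈ +0.035467 + 0.0017661 = +0.0372331
New price ≈ 74.94 × (1 + 0.0372331) = 77.730248514.

A$77.73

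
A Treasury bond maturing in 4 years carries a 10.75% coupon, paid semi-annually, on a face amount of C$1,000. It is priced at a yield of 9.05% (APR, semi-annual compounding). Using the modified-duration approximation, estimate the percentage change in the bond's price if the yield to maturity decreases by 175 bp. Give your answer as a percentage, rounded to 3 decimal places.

Periodic yield y = 0.04525. Modified duration first:
  t   CF        PV=CF/(1+0.04525)^t    t·PV
  1        53.75        51.4231        51.4231
  2        53.75        49.1969        98.3939
  3        53.75        47.0672       141.2015
  4        53.75        45.0296       180.1183
  5        53.75        43.0802       215.4009
  6        53.75        41.2152       247.2912
  7        53.75        39.4309       276.0166
  8     1,053.75       739.5647     5,916.5177
  Σ                  1,056.0078     7,126.3632
P = 1,056.0078; D_Mac = 6.74840 half-year periods = 3.37420 yrs; D_mod = 3.37420/(1+0.04525) = 3.22813 yrs.
ΔP/P ≈ -D_mod · Δy = -3.22813 × (-0.0175) = +0.056492 = +5.6492%.

+5.649%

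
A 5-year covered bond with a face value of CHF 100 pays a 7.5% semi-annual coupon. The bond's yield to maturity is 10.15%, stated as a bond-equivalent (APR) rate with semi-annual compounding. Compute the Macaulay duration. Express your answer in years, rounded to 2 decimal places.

4.21 years

Periodic yield y = 0.05075. Discount each cash flow and weight by its period:
  t   CF        PV=CF/(1+0.05075)^t    t·PV
  1         3.75         3.5689         3.5689
  2         3.75         3.3965         6.7930
  3         3.75         3.2325         9.6974
  4         3.75         3.0763        12.3053
  5         3.75         2.9278        14.6388
  6         3.75         2.7863        16.7181
  7         3.75         2.6518        18.5624
  8         3.75         2.5237        20.1895
  9         3.75         2.4018        21.6162
  10      103.75        63.2403       632.4033
  Σ                     89.8059       756.4928
Price P = Σ PV = 89.8059.
Macaulay duration = Σ(t·PV) / P = 756.4928 / 89.8059 = 8.42365 half-year periods.
In years: 8.42365 / 2 = 4.21182 years.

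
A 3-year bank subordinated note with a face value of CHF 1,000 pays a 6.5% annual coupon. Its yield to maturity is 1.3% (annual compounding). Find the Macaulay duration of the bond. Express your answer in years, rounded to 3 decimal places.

2.834 years

Periodic yield y = 0.013. Discount each cash flow and weight by its year:
  t   CF        PV=CF/(1+0.013)^t    t·PV
  1        65.00        64.1658        64.1658
  2        65.00        63.3424       126.6848
  3     1,065.00     1,024.5220     3,073.5659
  Σ                  1,152.0302     3,264.4165
Price P = Σ PV = 1,152.0302.
Macaulay duration = Σ(t·PV) / P = 3,264.4165 / 1,152.0302 = 2.83362 years.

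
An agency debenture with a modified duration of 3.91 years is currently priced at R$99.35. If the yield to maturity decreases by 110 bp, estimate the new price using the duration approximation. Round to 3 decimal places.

Duration approximation: ΔP/P ≈ -D_mod · Δy = -3.91 × (-0.011) = +0.043010.
New price ≈ 99.35 × (1 + 0.043010) = 103.6230435.

R$103.623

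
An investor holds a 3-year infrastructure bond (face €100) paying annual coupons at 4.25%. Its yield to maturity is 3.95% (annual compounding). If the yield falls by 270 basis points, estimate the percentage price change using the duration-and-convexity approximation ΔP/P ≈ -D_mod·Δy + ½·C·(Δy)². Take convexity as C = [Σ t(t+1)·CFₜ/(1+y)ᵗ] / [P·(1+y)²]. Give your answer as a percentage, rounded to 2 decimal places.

With y = 0.0395:
  t   CF        PV=CF/(1+0.0395)^t    t·PV        t(t+1)·PV
  1         4.25         4.0885         4.0885           8.1770
  2         4.25         3.9331         7.8663          23.5989
  3       104.25        92.8117       278.4350       1,113.7400
  Σ                    100.8333       290.3898       1,145.5159
P = 100.8333; D_Mac = 2.87990 yrs; D_mod = 2.77047 yrs; C = 10.51352.
Duration effect: -2.77047 × (-0.027) = +0.074803
Convexity effect: 0.5 × 10.51352 × (-0.027)² = +0.0038322
ΔP/P ≈ +0.074803 + 0.0038322 = +0.078635 = +7.8635%.

+7.86%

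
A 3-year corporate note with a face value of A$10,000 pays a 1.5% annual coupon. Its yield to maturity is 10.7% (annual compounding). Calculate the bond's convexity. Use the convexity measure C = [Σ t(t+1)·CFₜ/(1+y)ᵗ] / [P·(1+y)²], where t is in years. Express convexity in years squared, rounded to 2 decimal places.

With y = 0.107:
  t   CF        PV=CF/(1+0.107)^t    t·PV        t(t+1)·PV
  1       150.00       135.5014       135.5014         271.0027
  2       150.00       122.4041       244.8082         734.4247
  3    10,150.00     7,482.0943    22,446.2830      89,785.1320
  Σ                  7,739.9998    22,826.5926      90,790.5594
P = 7,739.9998.
Convexity = Σ t(t+1)·PV / [P·(1+y)²] = 90,790.5594 / (7,739.9998 × 1.225449) = 9.57204.

9.57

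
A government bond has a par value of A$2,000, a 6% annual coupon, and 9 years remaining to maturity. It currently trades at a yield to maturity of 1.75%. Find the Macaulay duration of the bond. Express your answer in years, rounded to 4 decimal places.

7.4902 years

Periodic yield y = 0.0175. Discount each cash flow and weight by its year:
  t   CF        PV=CF/(1+0.0175)^t    t·PV
  1       120.00       117.9361       117.9361
  2       120.00       115.9077       231.8155
  3       120.00       113.9142       341.7427
  4       120.00       111.9550       447.8201
  5       120.00       110.0295       550.1475
  6       120.00       108.1371       648.8226
  7       120.00       106.2773       743.9408
  8       120.00       104.4494       835.5951
  9     2,120.00     1,813.5357    16,321.8209
  Σ                  2,702.1420    20,239.6413
Price P = Σ PV = 2,702.1420.
Macaulay duration = Σ(t·PV) / P = 20,239.6413 / 2,702.1420 = 7.49022 years.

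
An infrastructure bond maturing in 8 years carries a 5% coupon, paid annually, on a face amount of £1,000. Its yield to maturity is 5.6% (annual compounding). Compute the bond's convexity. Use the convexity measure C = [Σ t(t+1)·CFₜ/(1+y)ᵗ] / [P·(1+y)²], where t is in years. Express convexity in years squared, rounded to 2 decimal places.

51.39

With y = 0.056:
  t   CF        PV=CF/(1+0.056)^t    t·PV        t(t+1)·PV
  1        50.00        47.3485        47.3485          94.6970
  2        50.00        44.8376        89.6752         269.0255
  3        50.00        42.4598       127.3795         509.5180
  4        50.00        40.2082       160.8327         804.1634
  5        50.00        38.0759       190.3796       1,142.2776
  6        50.00        36.0567       216.3405       1,514.3832
  7        50.00        34.1446       239.0125       1,912.1000
  8     1,050.00       679.0128     5,432.1023      48,888.9207
  Σ                    962.1442     6,503.0707      55,135.0854
P = 962.1442.
Convexity = Σ t(t+1)·PV / [P·(1+y)²] = 55,135.0854 / (962.1442 × 1.115136) = 51.38780.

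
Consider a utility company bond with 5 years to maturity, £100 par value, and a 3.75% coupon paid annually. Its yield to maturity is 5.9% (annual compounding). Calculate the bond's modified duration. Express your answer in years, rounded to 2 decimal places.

Periodic yield y = 0.059. First find Macaulay duration:
  t   CF        PV=CF/(1+0.059)^t    t·PV
  1         3.75         3.5411         3.5411
  2         3.75         3.3438         6.6876
  3         3.75         3.1575         9.4725
  4         3.75         2.9816        11.9263
  5       103.75        77.8948       389.4739
  Σ                     90.9187       421.1014
P = 90.9187; Macaulay duration = 421.1014 / 90.9187 = 4.63162 years.
Modified duration = D_Mac / (1 + y) = 4.63162 / 1.059 = 4.37358 years.

4.37 years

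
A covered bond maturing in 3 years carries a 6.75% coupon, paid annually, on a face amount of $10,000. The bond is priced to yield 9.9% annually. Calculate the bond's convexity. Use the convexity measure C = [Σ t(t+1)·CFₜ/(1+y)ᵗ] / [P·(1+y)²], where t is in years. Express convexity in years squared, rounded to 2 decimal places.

With y = 0.099:
  t   CF        PV=CF/(1+0.099)^t    t·PV        t(t+1)·PV
  1       675.00       614.1947       614.1947       1,228.3894
  2       675.00       558.8669     1,117.7338       3,353.2014
  3    10,675.00     8,042.1988    24,126.5965      96,506.3860
  Σ                  9,215.2605    25,858.5250     101,087.9769
P = 9,215.2605.
Convexity = Σ t(t+1)·PV / [P·(1+y)²] = 101,087.9769 / (9,215.2605 × 1.207801) = 9.08231.

9.08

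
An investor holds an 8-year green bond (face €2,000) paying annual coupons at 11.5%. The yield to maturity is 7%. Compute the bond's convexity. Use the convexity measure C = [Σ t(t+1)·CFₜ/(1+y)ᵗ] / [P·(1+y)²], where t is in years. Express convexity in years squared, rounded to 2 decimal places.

41.38

With y = 0.07:
  t   CF        PV=CF/(1+0.07)^t    t·PV        t(t+1)·PV
  1       230.00       214.9533       214.9533         429.9065
  2       230.00       200.8909       401.7818       1,205.3454
  3       230.00       187.7485       563.2455       2,252.9821
  4       230.00       175.4659       701.8636       3,509.3180
  5       230.00       163.9868       819.9341       4,919.6046
  6       230.00       153.2587       919.5523       6,436.8659
  7       230.00       143.2324     1,002.6271       8,021.0167
  8     2,230.00     1,297.8803    10,383.0424      93,447.3818
  Σ                  2,537.4169    15,007.0001     120,222.4211
P = 2,537.4169.
Convexity = Σ t(t+1)·PV / [P·(1+y)²] = 120,222.4211 / (2,537.4169 × 1.144900) = 41.38339.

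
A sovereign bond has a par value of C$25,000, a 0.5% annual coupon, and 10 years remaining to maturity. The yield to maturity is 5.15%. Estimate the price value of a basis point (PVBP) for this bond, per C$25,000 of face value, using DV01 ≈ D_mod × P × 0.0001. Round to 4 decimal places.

Periodic yield y = 0.0515.
  t   CF        PV=CF/(1+0.0515)^t    t·PV
  1       125.00       118.8778       118.8778
  2       125.00       113.0554       226.1109
  3       125.00       107.5182       322.5547
  4       125.00       102.2523       409.0090
  5       125.00        97.2442       486.2209
  6       125.00        92.4814       554.8883
  7       125.00        87.9519       615.6631
  8       125.00        83.6442       669.1535
  9       125.00        79.5475       715.9275
  10   25,125.00    15,205.9410   152,059.4097
  Σ                 16,088.5138   156,177.8155
P = 16,088.5138; D_Mac = 9.70741 yrs; D_mod = 9.23196 yrs.
DV01 ≈ 9.23196 × 16,088.5138 × 0.0001 = 14.852859.

C$14.8529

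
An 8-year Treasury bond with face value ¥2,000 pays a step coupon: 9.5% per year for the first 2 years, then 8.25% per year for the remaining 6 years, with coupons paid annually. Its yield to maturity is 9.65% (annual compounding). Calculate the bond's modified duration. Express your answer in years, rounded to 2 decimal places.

5.45 years

Periodic yield y = 0.0965. First find Macaulay duration:
  t   CF        PV=CF/(1+0.0965)^t    t·PV
  1       190.00       173.2786       173.2786
  2       190.00       158.0288       316.0577
  3       165.00       125.1578       375.4735
  4       165.00       114.1430       456.5721
  5       165.00       104.0976       520.4881
  6       165.00        94.9363       569.6176
  7       165.00        86.5812       606.0682
  8     2,165.00     1,036.0693     8,288.5545
  Σ                  1,892.2927    11,306.1103
P = 1,892.2927; Macaulay duration = 11,306.1103 / 1,892.2927 = 5.97482 years.
Modified duration = D_Mac / (1 + y) = 5.97482 / 1.0965 = 5.44899 years.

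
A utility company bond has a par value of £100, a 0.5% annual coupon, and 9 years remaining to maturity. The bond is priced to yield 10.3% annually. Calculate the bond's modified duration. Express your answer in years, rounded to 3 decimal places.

Periodic yield y = 0.103. First find Macaulay duration:
  t   CF        PV=CF/(1+0.103)^t    t·PV
  1         0.50         0.4533         0.4533
  2         0.50         0.4110         0.8220
  3         0.50         0.3726         1.1178
  4         0.50         0.3378         1.3512
  5         0.50         0.3063         1.5313
  6         0.50         0.2777         1.6660
  7         0.50         0.2517         1.7621
  8         0.50         0.2282         1.8258
  9       100.50        41.5898       374.3079
  Σ                     44.2283       384.8374
P = 44.2283; Macaulay duration = 384.8374 / 44.2283 = 8.70115 years.
Modified duration = D_Mac / (1 + y) = 8.70115 / 1.103 = 7.88862 years.

7.889 years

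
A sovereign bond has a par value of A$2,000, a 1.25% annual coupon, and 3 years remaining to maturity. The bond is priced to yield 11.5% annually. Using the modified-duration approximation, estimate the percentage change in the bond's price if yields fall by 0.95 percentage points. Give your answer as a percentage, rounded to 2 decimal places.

+2.52%

Periodic yield y = 0.115. Modified duration first:
  t   CF        PV=CF/(1+0.115)^t    t·PV
  1        25.00        22.4215        22.4215
  2        25.00        20.1090        40.2180
  3     2,025.00     1,460.8325     4,382.4975
  Σ                  1,503.3630     4,445.1370
P = 1,503.3630; D_Mac = 2.95680 yrs; D_mod = 2.95680/(1+0.115) = 2.65183 yrs.
ΔP/P ≈ -D_mod · Δy = -2.65183 × (-0.0095) = +0.025192 = +2.5192%.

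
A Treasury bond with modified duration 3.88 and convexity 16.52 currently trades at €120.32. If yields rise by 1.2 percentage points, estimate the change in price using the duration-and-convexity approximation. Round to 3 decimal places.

-€5.459

Duration effect: -D_mod·Δy = -3.88 × (+0.012) = -0.046560
Convexity effect: ½·C·(Δy)² = 0.5 × 16.52 × (0.012)² = +0.00118944
ΔP/P ≈ -0.046560 + 0.00118944 = -0.04537056
ΔP ≈ 120.32 × (-0.04537056) = -5.4589857792.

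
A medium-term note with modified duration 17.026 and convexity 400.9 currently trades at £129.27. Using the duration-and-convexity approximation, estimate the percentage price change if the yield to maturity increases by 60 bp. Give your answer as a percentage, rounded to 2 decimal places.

Duration effect: -D_mod·Δy = -17.026 × (+0.006) = -0.102156
Convexity effect: ½·C·(Δy)² = 0.5 × 400.9 × (0.006)² = +0.0072162
ΔP/P ≈ -0.102156 + 0.0072162 = -0.0949398
= -9.49398%.

-9.49%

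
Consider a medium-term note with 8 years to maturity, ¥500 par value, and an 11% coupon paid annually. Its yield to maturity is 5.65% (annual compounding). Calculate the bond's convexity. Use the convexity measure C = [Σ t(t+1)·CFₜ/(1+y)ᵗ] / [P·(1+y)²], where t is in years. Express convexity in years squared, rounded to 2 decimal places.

43.69

With y = 0.0565:
  t   CF        PV=CF/(1+0.0565)^t    t·PV        t(t+1)·PV
  1        55.00        52.0587        52.0587         104.1174
  2        55.00        49.2747        98.5493         295.6480
  3        55.00        46.6395       139.9186         559.6744
  4        55.00        44.1453       176.5813         882.9064
  5        55.00        41.7845       208.9225       1,253.5349
  6        55.00        39.5499       237.2996       1,661.0969
  7        55.00        37.4349       262.0440       2,096.3520
  8       555.00       357.5502     2,860.4012      25,743.6112
  Σ                    668.4376     4,035.7752      32,596.9413
P = 668.4376.
Convexity = Σ t(t+1)·PV / [P·(1+y)²] = 32,596.9413 / (668.4376 × 1.116192) = 43.68949.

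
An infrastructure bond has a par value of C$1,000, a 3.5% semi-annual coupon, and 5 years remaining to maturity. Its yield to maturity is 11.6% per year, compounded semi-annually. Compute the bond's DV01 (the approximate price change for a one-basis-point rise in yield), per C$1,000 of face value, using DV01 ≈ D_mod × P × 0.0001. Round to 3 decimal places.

Periodic yield y = 0.058.
  t   CF        PV=CF/(1+0.058)^t    t·PV
  1        17.50        16.5406        16.5406
  2        17.50        15.6339        31.2678
  3        17.50        14.7768        44.3305
  4        17.50        13.9668        55.8670
  5        17.50        13.2011        66.0054
  6        17.50        12.4774        74.8644
  7        17.50        11.7934        82.5537
  8        17.50        11.1469        89.1749
  9        17.50        10.5358        94.8221
  10    1,017.50       578.9989     5,789.9890
  Σ                    699.0715     6,345.4154
P = 699.0715; D_Mac = 9.07692 half-year periods = 4.53846 yrs; D_mod = 4.28966 yrs.
DV01 ≈ 4.28966 × 699.0715 × 0.0001 = 0.299878.

C$0.300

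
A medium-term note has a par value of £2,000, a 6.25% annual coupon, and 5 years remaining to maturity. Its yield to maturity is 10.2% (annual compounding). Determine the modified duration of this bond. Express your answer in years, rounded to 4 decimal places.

3.9859 years

Periodic yield y = 0.102. First find Macaulay duration:
  t   CF        PV=CF/(1+0.102)^t    t·PV
  1       125.00       113.4301       113.4301
  2       125.00       102.9311       205.8623
  3       125.00        93.4039       280.2118
  4       125.00        84.7586       339.0343
  5     2,125.00     1,307.5279     6,537.6395
  Σ                  1,702.0517     7,476.1780
P = 1,702.0517; Macaulay duration = 7,476.1780 / 1,702.0517 = 4.39245 years.
Modified duration = D_Mac / (1 + y) = 4.39245 / 1.102 = 3.98589 years.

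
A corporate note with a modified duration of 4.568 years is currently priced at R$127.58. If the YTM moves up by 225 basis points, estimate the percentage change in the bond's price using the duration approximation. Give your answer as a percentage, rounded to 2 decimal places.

-10.28%

Duration approximation: ΔP/P ≈ -D_mod · Δy = -4.568 × (+0.0225) = -0.102780.
As a percentage: -10.2780%.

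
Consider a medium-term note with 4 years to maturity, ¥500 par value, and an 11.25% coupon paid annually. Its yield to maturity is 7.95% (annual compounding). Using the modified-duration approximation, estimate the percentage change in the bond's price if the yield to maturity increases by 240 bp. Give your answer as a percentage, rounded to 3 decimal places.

Periodic yield y = 0.0795. Modified duration first:
  t   CF        PV=CF/(1+0.0795)^t    t·PV
  1        56.25        52.1075        52.1075
  2        56.25        48.2700        96.5400
  3        56.25        44.7151       134.1454
  4       556.25       409.6184     1,638.4735
  Σ                    554.7110     1,921.2664
P = 554.7110; D_Mac = 3.46354 yrs; D_mod = 3.46354/(1+0.0795) = 3.20847 yrs.
ΔP/P ≈ -D_mod · Δy = -3.20847 × (+0.024) = -0.077003 = -7.7003%.

-7.700%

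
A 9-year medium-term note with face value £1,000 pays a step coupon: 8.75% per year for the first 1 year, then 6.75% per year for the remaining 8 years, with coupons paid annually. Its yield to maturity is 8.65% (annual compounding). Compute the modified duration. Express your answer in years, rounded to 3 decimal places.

6.230 years

Periodic yield y = 0.0865. First find Macaulay duration:
  t   CF        PV=CF/(1+0.0865)^t    t·PV
  1        87.50        80.5338        80.5338
  2        67.50        57.1800       114.3600
  3        67.50        52.6277       157.8832
  4        67.50        48.4378       193.7514
  5        67.50        44.5815       222.9077
  6        67.50        41.0323       246.1935
  7        67.50        37.7655       264.3588
  8        67.50        34.7589       278.0711
  9     1,067.50       505.9415     4,553.4735
  Σ                    902.8592     6,111.5331
P = 902.8592; Macaulay duration = 6,111.5331 / 902.8592 = 6.76909 years.
Modified duration = D_Mac / (1 + y) = 6.76909 / 1.0865 = 6.23018 years.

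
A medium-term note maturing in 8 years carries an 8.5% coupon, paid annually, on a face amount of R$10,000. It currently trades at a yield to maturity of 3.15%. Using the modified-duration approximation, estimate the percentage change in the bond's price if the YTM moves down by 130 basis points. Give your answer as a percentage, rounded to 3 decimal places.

+8.089%

Periodic yield y = 0.0315. Modified duration first:
  t   CF        PV=CF/(1+0.0315)^t    t·PV
  1       850.00       824.0427       824.0427
  2       850.00       798.8780     1,597.7560
  3       850.00       774.4818     2,323.4455
  4       850.00       750.8307     3,003.3226
  5       850.00       727.9018     3,639.5088
  6       850.00       705.6731     4,234.0383
  7       850.00       684.1232     4,788.8622
  8    10,850.00     8,465.9535    67,727.6282
  Σ                 13,731.8846    88,138.6041
P = 13,731.8846; D_Mac = 6.41854 yrs; D_mod = 6.41854/(1+0.0315) = 6.22253 yrs.
ΔP/P ≈ -D_mod · Δy = -6.22253 × (-0.013) = +0.080893 = +8.0893%.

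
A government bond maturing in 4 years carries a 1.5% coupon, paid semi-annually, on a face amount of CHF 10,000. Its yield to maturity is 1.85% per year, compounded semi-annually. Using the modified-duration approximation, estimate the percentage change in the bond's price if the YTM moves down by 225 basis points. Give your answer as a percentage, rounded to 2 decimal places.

+8.69%

Periodic yield y = 0.00925. Modified duration first:
  t   CF        PV=CF/(1+0.00925)^t    t·PV
  1        75.00        74.3126        74.3126
  2        75.00        73.6315       147.2630
  3        75.00        72.9567       218.8700
  4        75.00        72.2880       289.1520
  5        75.00        71.6255       358.1273
  6        75.00        70.9690       425.8140
  7        75.00        70.3186       492.2299
  8    10,075.00     9,359.5505    74,876.4037
  Σ                  9,865.6523    76,882.1726
P = 9,865.6523; D_Mac = 7.79291 half-year periods = 3.89646 yrs; D_mod = 3.89646/(1+0.00925) = 3.86074 yrs.
ΔP/P ≈ -D_mod · Δy = -3.86074 × (-0.0225) = +0.086867 = +8.6867%.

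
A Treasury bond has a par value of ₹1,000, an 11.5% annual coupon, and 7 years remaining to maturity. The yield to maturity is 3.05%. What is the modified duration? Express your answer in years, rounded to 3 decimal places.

5.373 years

Periodic yield y = 0.0305. First find Macaulay duration:
  t   CF        PV=CF/(1+0.0305)^t    t·PV
  1       115.00       111.5963       111.5963
  2       115.00       108.2934       216.5867
  3       115.00       105.0882       315.2645
  4       115.00       101.9779       407.9114
  5       115.00        98.9596       494.7979
  6       115.00        96.0306       576.1839
  7     1,115.00       903.5223     6,324.6564
  Σ                  1,525.4683     8,446.9972
P = 1,525.4683; Macaulay duration = 8,446.9972 / 1,525.4683 = 5.53731 years.
Modified duration = D_Mac / (1 + y) = 5.53731 / 1.0305 = 5.37342 years.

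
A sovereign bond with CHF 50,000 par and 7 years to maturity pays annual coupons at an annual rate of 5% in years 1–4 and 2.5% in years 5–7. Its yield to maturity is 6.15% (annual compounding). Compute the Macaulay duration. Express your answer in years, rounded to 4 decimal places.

Periodic yield y = 0.0615. Discount each cash flow and weight by its year:
  t   CF        PV=CF/(1+0.0615)^t    t·PV
  1     2,500.00     2,355.1578     2,355.1578
  2     2,500.00     2,218.7073     4,437.4146
  3     2,500.00     2,090.1623     6,270.4869
  4     2,500.00     1,969.0648     7,876.2593
  5     1,250.00       927.4917     4,637.4584
  6     1,250.00       873.7557     5,242.5342
  7    51,250.00    33,748.4538   236,239.1766
  Σ                 44,182.7934   267,058.4878
Price P = Σ PV = 44,182.7934.
Macaulay duration = Σ(t·PV) / P = 267,058.4878 / 44,182.7934 = 6.04440 years.

6.0444 years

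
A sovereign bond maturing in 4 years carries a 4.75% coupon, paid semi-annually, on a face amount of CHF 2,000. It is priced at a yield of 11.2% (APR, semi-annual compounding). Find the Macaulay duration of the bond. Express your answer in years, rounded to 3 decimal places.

Periodic yield y = 0.056. Discount each cash flow and weight by its period:
  t   CF        PV=CF/(1+0.056)^t    t·PV
  1        47.50        44.9811        44.9811
  2        47.50        42.5957        85.1914
  3        47.50        40.3368       121.0105
  4        47.50        38.1978       152.7911
  5        47.50        36.1721       180.8606
  6        47.50        34.2539       205.5234
  7        47.50        32.4374       227.0619
  8     2,047.50     1,324.0749    10,592.5995
  Σ                  1,593.0497    11,610.0195
Price P = Σ PV = 1,593.0497.
Macaulay duration = Σ(t·PV) / P = 11,610.0195 / 1,593.0497 = 7.28792 half-year periods.
In years: 7.28792 / 2 = 3.64396 years.

3.644 years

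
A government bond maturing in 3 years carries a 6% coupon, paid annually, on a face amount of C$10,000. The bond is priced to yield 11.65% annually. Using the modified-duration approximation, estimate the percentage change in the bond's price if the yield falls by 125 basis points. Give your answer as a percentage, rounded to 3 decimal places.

Periodic yield y = 0.1165. Modified duration first:
  t   CF        PV=CF/(1+0.1165)^t    t·PV
  1       600.00       537.3936       537.3936
  2       600.00       481.3199       962.6398
  3    10,600.00     7,616.0482    22,848.1446
  Σ                  8,634.7617    24,348.1779
P = 8,634.7617; D_Mac = 2.81979 yrs; D_mod = 2.81979/(1+0.1165) = 2.52556 yrs.
ΔP/P ≈ -D_mod · Δy = -2.52556 × (-0.0125) = +0.031569 = +3.1569%.

+3.157%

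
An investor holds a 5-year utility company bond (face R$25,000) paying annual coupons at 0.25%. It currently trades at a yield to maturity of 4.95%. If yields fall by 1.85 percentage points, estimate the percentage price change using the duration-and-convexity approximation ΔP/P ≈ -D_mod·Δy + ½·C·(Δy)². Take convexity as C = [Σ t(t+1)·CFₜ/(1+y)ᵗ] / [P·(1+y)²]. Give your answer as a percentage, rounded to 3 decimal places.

With y = 0.0495:
  t   CF        PV=CF/(1+0.0495)^t    t·PV        t(t+1)·PV
  1        62.50        59.5522        59.5522         119.1043
  2        62.50        56.7434       113.4867         340.4602
  3        62.50        54.0671       162.2012         648.8046
  4        62.50        51.5170       206.0678       1,030.3392
  5    25,062.50    19,683.9465    98,419.7324     590,518.3942
  Σ                 19,905.8260    98,961.0403     592,657.1026
P = 19,905.8260; D_Mac = 4.97146 yrs; D_mod = 4.73698 yrs; C = 27.03077.
Duration effect: -4.73698 × (-0.0185) = +0.087634
Convexity effect: 0.5 × 27.03077 × (-0.0185)² = +0.0046256
ΔP/P ≈ +0.087634 + 0.0046256 = +0.092260 = +9.2260%.

+9.226%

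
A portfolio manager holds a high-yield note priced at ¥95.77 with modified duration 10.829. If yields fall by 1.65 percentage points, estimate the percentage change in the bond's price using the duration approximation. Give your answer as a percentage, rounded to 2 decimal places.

+17.87%

Duration approximation: ΔP/P ≈ -D_mod · Δy = -10.829 × (-0.0165) = +0.1786785.
As a percentage: +17.86785%.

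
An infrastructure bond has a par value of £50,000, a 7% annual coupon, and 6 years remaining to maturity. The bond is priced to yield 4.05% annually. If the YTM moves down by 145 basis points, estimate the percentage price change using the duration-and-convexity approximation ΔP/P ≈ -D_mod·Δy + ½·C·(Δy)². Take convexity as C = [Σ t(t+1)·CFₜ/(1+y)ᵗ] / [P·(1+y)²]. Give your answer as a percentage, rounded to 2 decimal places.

With y = 0.0405:
  t   CF        PV=CF/(1+0.0405)^t    t·PV        t(t+1)·PV
  1     3,500.00     3,363.7674     3,363.7674       6,727.5348
  2     3,500.00     3,232.8375     6,465.6750      19,397.0250
  3     3,500.00     3,107.0038     9,321.0115      37,284.0461
  4     3,500.00     2,986.0681    11,944.2723      59,721.3617
  5     3,500.00     2,869.8396    14,349.1979      86,095.1875
  6    53,500.00    42,160.0653   252,960.3917   1,770,722.7421
  Σ                 57,719.5817   298,404.3160   1,979,947.8973
P = 57,719.5817; D_Mac = 5.16990 yrs; D_mod = 4.96867 yrs; C = 31.68447.
Duration effect: -4.96867 × (-0.0145) = +0.072046
Convexity effect: 0.5 × 31.68447 × (-0.0145)² = +0.0033308
ΔP/P ≈ +0.072046 + 0.0033308 = +0.075376 = +7.5376%.

+7.54%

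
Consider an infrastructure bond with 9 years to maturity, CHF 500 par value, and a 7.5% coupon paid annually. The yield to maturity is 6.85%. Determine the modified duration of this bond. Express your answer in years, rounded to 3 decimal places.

Periodic yield y = 0.0685. First find Macaulay duration:
  t   CF        PV=CF/(1+0.0685)^t    t·PV
  1        37.50        35.0959        35.0959
  2        37.50        32.8460        65.6920
  3        37.50        30.7403        92.2208
  4        37.50        28.7696       115.0782
  5        37.50        26.9252       134.6259
  6        37.50        25.1990       151.1943
  7        37.50        23.5836       165.0850
  8        37.50        22.0717       176.5733
  9       537.50       296.0791     2,664.7118
  Σ                    521.3103     3,600.2772
P = 521.3103; Macaulay duration = 3,600.2772 / 521.3103 = 6.90621 years.
Modified duration = D_Mac / (1 + y) = 6.90621 / 1.0685 = 6.46346 years.

6.463 years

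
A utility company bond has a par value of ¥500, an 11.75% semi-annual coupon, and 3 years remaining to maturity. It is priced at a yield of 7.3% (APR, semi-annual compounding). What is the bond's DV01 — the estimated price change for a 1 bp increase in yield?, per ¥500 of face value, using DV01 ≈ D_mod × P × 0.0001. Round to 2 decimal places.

Periodic yield y = 0.0365.
  t   CF        PV=CF/(1+0.0365)^t    t·PV
  1       29.375        28.3406        28.3406
  2       29.375        27.3426        54.6851
  3       29.375        26.3797        79.1391
  4       29.375        25.4508       101.8030
  5       29.375        24.5545       122.7726
  6      529.375       426.9211     2,561.5264
  Σ                    558.9892     2,948.2668
P = 558.9892; D_Mac = 5.27428 half-year periods = 2.63714 yrs; D_mod = 2.54428 yrs.
DV01 ≈ 2.54428 × 558.9892 × 0.0001 = 0.142222.

¥0.14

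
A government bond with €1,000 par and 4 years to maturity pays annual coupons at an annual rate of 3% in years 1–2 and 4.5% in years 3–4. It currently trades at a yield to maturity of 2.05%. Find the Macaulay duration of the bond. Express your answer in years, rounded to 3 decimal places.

Periodic yield y = 0.0205. Discount each cash flow and weight by its year:
  t   CF        PV=CF/(1+0.0205)^t    t·PV
  1        30.00        29.3974        29.3974
  2        30.00        28.8068        57.6136
  3        45.00        42.3422       127.0266
  4     1,045.00       963.5278     3,854.1112
  Σ                  1,064.0742     4,068.1488
Price P = Σ PV = 1,064.0742.
Macaulay duration = Σ(t·PV) / P = 4,068.1488 / 1,064.0742 = 3.82318 years.

3.823 years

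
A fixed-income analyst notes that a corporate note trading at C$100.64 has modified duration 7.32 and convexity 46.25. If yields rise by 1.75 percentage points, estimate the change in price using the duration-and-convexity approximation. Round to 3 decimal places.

-C$12.179

Duration effect: -D_mod·Δy = -7.32 × (+0.0175) = -0.128100
Convexity effect: ½·C·(Δy)² = 0.5 × 46.25 × (0.0175)² = +0.00708203125
ΔP/P ≈ -0.128100 + 0.00708203125 = -0.12101796875
ΔP ≈ 100.64 × (-0.12101796875) = -12.179248375.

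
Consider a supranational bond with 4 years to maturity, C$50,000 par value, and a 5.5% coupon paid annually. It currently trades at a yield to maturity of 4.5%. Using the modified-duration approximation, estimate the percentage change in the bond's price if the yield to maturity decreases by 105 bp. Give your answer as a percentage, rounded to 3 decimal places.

+3.722%

Periodic yield y = 0.045. Modified duration first:
  t   CF        PV=CF/(1+0.045)^t    t·PV
  1     2,750.00     2,631.5789     2,631.5789
  2     2,750.00     2,518.2574     5,036.5147
  3     2,750.00     2,409.8157     7,229.4470
  4    52,750.00    44,234.1109   176,936.4435
  Σ                 51,793.7628   191,833.9842
P = 51,793.7628; D_Mac = 3.70380 yrs; D_mod = 3.70380/(1+0.045) = 3.54431 yrs.
ΔP/P ≈ -D_mod · Δy = -3.54431 × (-0.0105) = +0.037215 = +3.7215%.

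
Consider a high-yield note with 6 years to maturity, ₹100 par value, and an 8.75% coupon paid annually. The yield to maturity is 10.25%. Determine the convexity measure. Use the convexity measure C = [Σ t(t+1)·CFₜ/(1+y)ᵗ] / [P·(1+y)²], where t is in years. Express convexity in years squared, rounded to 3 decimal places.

With y = 0.1025:
  t   CF        PV=CF/(1+0.1025)^t    t·PV        t(t+1)·PV
  1         8.75         7.9365         7.9365          15.8730
  2         8.75         7.1986        14.3973          43.1919
  3         8.75         6.5294        19.5882          78.3526
  4         8.75         5.9223        23.6894         118.4469
  5         8.75         5.3717        26.8587         161.1522
  6       108.75        60.5561       363.3364       2,543.3549
  Σ                     93.5147       455.8065       2,960.3715
P = 93.5147.
Convexity = Σ t(t+1)·PV / [P·(1+y)²] = 2,960.3715 / (93.5147 × 1.215506) = 26.04409.

26.044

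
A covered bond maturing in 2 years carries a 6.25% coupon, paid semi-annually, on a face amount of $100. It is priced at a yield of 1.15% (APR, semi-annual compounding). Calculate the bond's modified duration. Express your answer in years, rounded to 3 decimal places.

Periodic yield y = 0.00575. First find Macaulay duration:
  t   CF        PV=CF/(1+0.00575)^t    t·PV
  1        3.125         3.1071         3.1071
  2        3.125         3.0894         6.1787
  3        3.125         3.0717         9.2151
  4      103.125       100.7868       403.1473
  Σ                    110.0550       421.6483
P = 110.0550; Macaulay duration = 421.6483 / 110.0550 = 3.83125 half-year periods = 1.91562 years.
Modified duration = D_Mac / (1 + y) = 1.91562 / 1.00575 = 1.90467 years.

1.905 years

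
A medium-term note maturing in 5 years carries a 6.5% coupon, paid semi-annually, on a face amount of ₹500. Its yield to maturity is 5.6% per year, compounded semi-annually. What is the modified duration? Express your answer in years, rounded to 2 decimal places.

Periodic yield y = 0.028. First find Macaulay duration:
  t   CF        PV=CF/(1+0.028)^t    t·PV
  1        16.25        15.8074        15.8074
  2        16.25        15.3768        30.7537
  3        16.25        14.9580        44.8741
  4        16.25        14.5506        58.2024
  5        16.25        14.1543        70.7714
  6        16.25        13.7688        82.6125
  7        16.25        13.3937        93.7561
  8        16.25        13.0289       104.2314
  9        16.25        12.6740       114.0664
  10      516.25       391.6778     3,916.7777
  Σ                    519.3904     4,531.8530
P = 519.3904; Macaulay duration = 4,531.8530 / 519.3904 = 8.72533 half-year periods = 4.36267 years.
Modified duration = D_Mac / (1 + y) = 4.36267 / 1.028 = 4.24384 years.

4.24 years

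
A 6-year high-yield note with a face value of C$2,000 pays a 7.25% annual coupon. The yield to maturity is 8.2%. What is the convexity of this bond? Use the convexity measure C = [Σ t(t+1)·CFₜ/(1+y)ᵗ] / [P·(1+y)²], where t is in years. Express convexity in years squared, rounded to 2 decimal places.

With y = 0.082:
  t   CF        PV=CF/(1+0.082)^t    t·PV        t(t+1)·PV
  1       145.00       134.0111       134.0111         268.0222
  2       145.00       123.8550       247.7100         743.1299
  3       145.00       114.4686       343.4057       1,373.6227
  4       145.00       105.7935       423.1740       2,115.8699
  5       145.00        97.7759       488.8794       2,933.2762
  6     2,145.00     1,336.7917     8,020.7500      56,145.2503
  Σ                  1,912.6957     9,657.9301      63,579.1711
P = 1,912.6957.
Convexity = Σ t(t+1)·PV / [P·(1+y)²] = 63,579.1711 / (1,912.6957 × 1.170724) = 28.39321.

28.39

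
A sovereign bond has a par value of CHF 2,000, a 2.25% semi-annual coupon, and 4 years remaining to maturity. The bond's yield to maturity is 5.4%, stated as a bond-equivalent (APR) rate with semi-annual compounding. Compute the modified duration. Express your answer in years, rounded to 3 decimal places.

3.735 years

Periodic yield y = 0.027. First find Macaulay duration:
  t   CF        PV=CF/(1+0.027)^t    t·PV
  1        22.50        21.9085        21.9085
  2        22.50        21.3325        42.6650
  3        22.50        20.7717        62.3150
  4        22.50        20.2256        80.9023
  5        22.50        19.6938        98.4692
  6        22.50        19.1761       115.0565
  7        22.50        18.6719       130.7036
  8     2,022.50     1,634.2744    13,074.1953
  Σ                  1,776.0545    13,626.2153
P = 1,776.0545; Macaulay duration = 13,626.2153 / 1,776.0545 = 7.67218 half-year periods = 3.83609 years.
Modified duration = D_Mac / (1 + y) = 3.83609 / 1.027 = 3.73524 years.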